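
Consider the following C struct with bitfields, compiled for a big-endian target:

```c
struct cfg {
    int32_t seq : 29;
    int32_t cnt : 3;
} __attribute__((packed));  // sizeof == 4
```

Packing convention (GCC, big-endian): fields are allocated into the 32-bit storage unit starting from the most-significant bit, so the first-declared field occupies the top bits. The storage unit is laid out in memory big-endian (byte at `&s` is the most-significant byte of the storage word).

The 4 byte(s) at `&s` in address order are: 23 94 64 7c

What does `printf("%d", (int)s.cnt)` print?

-4

[0]=0x23 [1]=0x94 [2]=0x64 [3]=0x7c (big-endian) → word 0x2394647c
seq [3+:29] = (word>>3) & 0x1fffffff = 74615951
cnt [0+:3] = (word>>0) & 0x7 = 4  ←
cnt signed 3b, MSB=1: 4 - 8 = -4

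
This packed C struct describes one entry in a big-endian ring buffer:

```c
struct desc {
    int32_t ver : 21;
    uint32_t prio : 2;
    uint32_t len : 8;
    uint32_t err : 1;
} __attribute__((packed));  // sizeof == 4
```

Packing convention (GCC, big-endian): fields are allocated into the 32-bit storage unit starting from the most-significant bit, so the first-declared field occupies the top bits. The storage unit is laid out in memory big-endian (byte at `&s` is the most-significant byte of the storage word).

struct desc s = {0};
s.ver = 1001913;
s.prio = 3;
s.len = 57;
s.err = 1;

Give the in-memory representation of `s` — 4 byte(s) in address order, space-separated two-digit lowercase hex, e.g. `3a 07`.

7a 4d ce 73

[11+:21] ver=1001913 & 0x1fffff = 0xf49b9; word=0x7a4dc800
[9+:2] prio=3 & 0x3 = 0x3; word=0x7a4dce00
[1+:8] len=57 & 0xff = 0x39; word=0x7a4dce72
[0+:1] err=1 & 0x1 = 0x1; word=0x7a4dce73
word = 0x7a4dce73 → big-endian bytes:
  [0]=0x7a  [1]=0x4d  [2]=0xce  [3]=0x73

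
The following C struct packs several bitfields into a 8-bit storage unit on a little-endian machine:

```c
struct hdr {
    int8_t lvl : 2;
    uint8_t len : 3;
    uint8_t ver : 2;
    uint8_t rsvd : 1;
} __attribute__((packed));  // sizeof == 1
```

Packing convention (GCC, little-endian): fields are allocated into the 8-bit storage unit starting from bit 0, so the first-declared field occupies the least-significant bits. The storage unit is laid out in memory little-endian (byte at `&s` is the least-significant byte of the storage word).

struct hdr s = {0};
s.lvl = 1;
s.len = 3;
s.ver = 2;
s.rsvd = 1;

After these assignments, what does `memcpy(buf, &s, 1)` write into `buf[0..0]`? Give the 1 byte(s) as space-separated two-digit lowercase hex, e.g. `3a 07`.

cd

lvl (2b) val=1 bits=0x1 at bit 0: 0x01
len (3b) val=3 bits=0x3 at bit 2: 0x0d
ver (2b) val=2 bits=0x2 at bit 5: 0x4d
rsvd (1b) val=1 bits=0x1 at bit 7: 0xcd
word = 0xcd → little-endian bytes:
  [0]=0xcd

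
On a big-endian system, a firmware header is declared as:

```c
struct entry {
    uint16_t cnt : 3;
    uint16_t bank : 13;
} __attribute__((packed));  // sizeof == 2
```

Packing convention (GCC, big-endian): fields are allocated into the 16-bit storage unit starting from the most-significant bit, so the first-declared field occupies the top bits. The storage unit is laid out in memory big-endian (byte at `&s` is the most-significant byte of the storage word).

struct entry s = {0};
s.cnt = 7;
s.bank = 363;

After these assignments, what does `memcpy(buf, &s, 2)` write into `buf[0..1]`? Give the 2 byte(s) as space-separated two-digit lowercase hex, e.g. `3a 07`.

e1 6b

cnt (3b) val=7 bits=0x7 at bit 13: 0xe000
bank (13b) val=363 bits=0x16b at bit 0: 0xe16b
word = 0xe16b → big-endian bytes:
  [0]=0xe1  [1]=0x6b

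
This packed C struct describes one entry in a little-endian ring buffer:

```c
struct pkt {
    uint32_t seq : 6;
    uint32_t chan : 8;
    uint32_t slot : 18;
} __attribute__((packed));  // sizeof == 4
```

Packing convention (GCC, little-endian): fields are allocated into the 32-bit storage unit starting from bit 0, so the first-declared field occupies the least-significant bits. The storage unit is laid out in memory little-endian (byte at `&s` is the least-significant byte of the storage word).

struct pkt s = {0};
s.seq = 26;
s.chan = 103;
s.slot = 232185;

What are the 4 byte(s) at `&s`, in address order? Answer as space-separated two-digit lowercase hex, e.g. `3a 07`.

seq:6 = 26 → 0x1a << 0 → word 0x0000001a
chan:8 = 103 → 0x67 << 6 → word 0x000019da
slot:18 = 232185 → 0x38af9 << 14 → word 0xe2be59da
word = 0xe2be59da → little-endian bytes:
  [0]=0xda  [1]=0x59  [2]=0xbe  [3]=0xe2

da 59 be e2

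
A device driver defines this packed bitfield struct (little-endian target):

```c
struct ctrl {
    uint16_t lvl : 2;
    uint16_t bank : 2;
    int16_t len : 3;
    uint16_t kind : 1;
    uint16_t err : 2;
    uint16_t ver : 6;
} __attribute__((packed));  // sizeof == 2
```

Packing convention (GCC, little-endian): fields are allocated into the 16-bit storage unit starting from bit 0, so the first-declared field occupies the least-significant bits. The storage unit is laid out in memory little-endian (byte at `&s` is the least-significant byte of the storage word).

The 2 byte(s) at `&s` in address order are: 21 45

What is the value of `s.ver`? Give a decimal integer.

[0]=0x21 [1]=0x45 (little-endian) → word 0x4521
lvl:2 @ bit 0 → (0x4521>>0)&0x3 = 0x1
bank:2 @ bit 2 → (0x4521>>2)&0x3 = 0x0
len:3 @ bit 4 → (0x4521>>4)&0x7 = 0x2
kind:1 @ bit 7 → (0x4521>>7)&0x1 = 0x0
err:2 @ bit 8 → (0x4521>>8)&0x3 = 0x1
ver:6 @ bit 10 → (0x4521>>10)&0x3f = 0x11  ←

17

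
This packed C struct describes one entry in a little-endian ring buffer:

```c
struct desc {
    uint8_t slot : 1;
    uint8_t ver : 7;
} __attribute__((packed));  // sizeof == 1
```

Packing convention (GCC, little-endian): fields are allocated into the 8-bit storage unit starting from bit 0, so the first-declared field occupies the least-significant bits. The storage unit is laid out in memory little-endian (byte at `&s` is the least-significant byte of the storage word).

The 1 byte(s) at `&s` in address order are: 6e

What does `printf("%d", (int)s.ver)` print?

55

[0]=0x6e (little-endian) → word 0x6e
slot:1 @ bit 0 → (0x6e>>0)&0x1 = 0x0
ver:7 @ bit 1 → (0x6e>>1)&0x7f = 0x37  ←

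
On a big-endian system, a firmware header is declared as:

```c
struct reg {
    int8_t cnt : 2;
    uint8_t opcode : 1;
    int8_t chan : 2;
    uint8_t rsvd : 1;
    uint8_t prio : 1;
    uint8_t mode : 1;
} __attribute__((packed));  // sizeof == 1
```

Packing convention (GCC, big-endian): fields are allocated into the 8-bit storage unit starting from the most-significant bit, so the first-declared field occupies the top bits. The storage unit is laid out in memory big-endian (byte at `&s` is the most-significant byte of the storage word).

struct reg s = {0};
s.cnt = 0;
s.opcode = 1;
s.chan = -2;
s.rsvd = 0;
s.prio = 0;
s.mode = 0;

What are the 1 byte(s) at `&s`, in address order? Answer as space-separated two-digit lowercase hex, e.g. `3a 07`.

30

cnt (2b) val=0 bits=0x0 at bit 6: 0x00
opcode (1b) val=1 bits=0x1 at bit 5: 0x20
chan (2b) val=-2 bits=0x2 at bit 3: 0x30
rsvd (1b) val=0 bits=0x0 at bit 2: 0x30
prio (1b) val=0 bits=0x0 at bit 1: 0x30
mode (1b) val=0 bits=0x0 at bit 0: 0x30
word = 0x30 → big-endian bytes:
  [0]=0x30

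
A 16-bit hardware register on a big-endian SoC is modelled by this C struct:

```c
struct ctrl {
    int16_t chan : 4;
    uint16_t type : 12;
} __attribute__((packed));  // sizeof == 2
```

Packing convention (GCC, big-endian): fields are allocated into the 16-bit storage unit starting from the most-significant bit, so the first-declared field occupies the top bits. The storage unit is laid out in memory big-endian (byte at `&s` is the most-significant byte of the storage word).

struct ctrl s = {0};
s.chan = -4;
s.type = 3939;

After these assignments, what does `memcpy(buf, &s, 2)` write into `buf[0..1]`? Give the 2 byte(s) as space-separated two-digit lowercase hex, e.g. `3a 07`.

chan:4 = -4 → 0xc << 12 → word 0xc000
type:12 = 3939 → 0xf63 << 0 → word 0xcf63
word = 0xcf63 → big-endian bytes:
  [0]=0xcf  [1]=0x63

cf 63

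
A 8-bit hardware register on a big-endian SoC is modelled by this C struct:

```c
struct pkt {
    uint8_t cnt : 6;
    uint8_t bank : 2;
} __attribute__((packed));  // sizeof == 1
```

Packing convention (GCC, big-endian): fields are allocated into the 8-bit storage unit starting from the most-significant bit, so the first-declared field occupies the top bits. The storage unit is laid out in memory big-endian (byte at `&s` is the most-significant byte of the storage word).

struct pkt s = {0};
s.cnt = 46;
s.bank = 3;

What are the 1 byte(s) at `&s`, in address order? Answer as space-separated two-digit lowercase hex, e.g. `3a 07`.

cnt (6b) val=46 bits=0x2e at bit 2: 0xb8
bank (2b) val=3 bits=0x3 at bit 0: 0xbb
word = 0xbb → big-endian bytes:
  [0]=0xbb

bb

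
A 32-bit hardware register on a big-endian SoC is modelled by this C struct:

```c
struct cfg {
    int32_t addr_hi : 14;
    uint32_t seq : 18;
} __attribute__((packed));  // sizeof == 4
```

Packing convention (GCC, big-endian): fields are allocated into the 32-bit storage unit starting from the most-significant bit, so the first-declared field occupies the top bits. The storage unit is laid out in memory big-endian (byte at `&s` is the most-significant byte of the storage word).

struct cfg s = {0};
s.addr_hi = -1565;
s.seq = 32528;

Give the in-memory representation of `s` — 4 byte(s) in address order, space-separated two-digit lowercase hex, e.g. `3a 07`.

e7 8c 7f 10

[18+:14] addr_hi=-1565 & 0x3fff = 0x39e3; word=0xe78c0000
[0+:18] seq=32528 & 0x3ffff = 0x7f10; word=0xe78c7f10
word = 0xe78c7f10 → big-endian bytes:
  [0]=0xe7  [1]=0x8c  [2]=0x7f  [3]=0x10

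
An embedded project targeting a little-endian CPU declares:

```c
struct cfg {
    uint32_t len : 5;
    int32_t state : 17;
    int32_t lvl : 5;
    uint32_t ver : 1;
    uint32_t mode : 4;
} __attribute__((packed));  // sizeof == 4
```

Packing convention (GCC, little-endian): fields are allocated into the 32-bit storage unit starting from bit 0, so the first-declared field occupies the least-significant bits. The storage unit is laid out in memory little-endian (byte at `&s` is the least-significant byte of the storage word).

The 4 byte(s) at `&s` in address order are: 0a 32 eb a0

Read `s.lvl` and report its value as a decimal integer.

3

[0]=0x0a [1]=0x32 [2]=0xeb [3]=0xa0 (little-endian) → word 0xa0eb320a
len:5 @ bit 0 → (0xa0eb320a>>0)&0x1f = 0xa
state:17 @ bit 5 → (0xa0eb320a>>5)&0x1ffff = 0x15990
lvl:5 @ bit 22 → (0xa0eb320a>>22)&0x1f = 0x3  ←
ver:1 @ bit 27 → (0xa0eb320a>>27)&0x1 = 0x0
mode:4 @ bit 28 → (0xa0eb320a>>28)&0xf = 0xa
lvl signed 5b, MSB=0: value = 3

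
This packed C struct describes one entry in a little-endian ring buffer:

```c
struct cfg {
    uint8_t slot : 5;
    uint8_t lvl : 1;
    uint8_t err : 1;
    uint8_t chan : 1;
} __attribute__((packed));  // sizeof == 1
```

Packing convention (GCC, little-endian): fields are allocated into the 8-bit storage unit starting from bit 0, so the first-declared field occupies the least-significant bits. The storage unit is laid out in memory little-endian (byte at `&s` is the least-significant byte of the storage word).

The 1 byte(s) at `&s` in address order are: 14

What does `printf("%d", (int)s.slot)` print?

20

[0]=0x14 (little-endian) → word 0x14
slot:5 @ bit 0 → (0x14>>0)&0x1f = 0x14  ←
lvl:1 @ bit 5 → (0x14>>5)&0x1 = 0x0
err:1 @ bit 6 → (0x14>>6)&0x1 = 0x0
chan:1 @ bit 7 → (0x14>>7)&0x1 = 0x0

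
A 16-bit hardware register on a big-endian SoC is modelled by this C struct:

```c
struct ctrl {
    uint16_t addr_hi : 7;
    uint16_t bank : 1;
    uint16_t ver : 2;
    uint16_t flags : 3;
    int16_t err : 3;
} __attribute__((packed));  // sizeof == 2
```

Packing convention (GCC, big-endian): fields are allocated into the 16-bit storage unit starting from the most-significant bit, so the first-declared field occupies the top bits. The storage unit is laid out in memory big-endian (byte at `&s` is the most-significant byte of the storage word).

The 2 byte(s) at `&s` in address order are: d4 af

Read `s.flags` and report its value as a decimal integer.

[0]=0xd4 [1]=0xaf (big-endian) → word 0xd4af
addr_hi [9+:7] = (word>>9) & 0x7f = 106
bank [8+:1] = (word>>8) & 0x1 = 0
ver [6+:2] = (word>>6) & 0x3 = 2
flags [3+:3] = (word>>3) & 0x7 = 5  ←
err [0+:3] = (word>>0) & 0x7 = 7

5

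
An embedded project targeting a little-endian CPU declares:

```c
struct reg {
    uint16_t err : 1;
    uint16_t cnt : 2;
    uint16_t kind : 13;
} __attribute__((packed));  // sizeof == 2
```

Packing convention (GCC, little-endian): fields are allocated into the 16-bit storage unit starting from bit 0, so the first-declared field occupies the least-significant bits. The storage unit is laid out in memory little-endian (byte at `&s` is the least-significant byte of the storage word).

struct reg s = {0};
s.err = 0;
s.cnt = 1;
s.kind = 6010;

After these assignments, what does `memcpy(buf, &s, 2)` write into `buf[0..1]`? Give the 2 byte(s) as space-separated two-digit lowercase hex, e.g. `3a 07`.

d2 bb

[0+:1] err=0 & 0x1 = 0x0; word=0x0000
[1+:2] cnt=1 & 0x3 = 0x1; word=0x0002
[3+:13] kind=6010 & 0x1fff = 0x177a; word=0xbbd2
word = 0xbbd2 → little-endian bytes:
  [0]=0xd2  [1]=0xbb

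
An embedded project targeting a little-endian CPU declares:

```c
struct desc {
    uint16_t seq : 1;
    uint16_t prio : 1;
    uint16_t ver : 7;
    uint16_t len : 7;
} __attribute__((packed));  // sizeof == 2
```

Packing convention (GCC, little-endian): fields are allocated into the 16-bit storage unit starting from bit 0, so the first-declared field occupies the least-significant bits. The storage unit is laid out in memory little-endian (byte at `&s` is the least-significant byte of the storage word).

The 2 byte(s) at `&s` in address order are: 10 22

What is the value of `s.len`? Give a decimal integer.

[0]=0x10 [1]=0x22 (little-endian) → word 0x2210
seq:1 @ bit 0 → (0x2210>>0)&0x1 = 0x0
prio:1 @ bit 1 → (0x2210>>1)&0x1 = 0x0
ver:7 @ bit 2 → (0x2210>>2)&0x7f = 0x4
len:7 @ bit 9 → (0x2210>>9)&0x7f = 0x11  ←

17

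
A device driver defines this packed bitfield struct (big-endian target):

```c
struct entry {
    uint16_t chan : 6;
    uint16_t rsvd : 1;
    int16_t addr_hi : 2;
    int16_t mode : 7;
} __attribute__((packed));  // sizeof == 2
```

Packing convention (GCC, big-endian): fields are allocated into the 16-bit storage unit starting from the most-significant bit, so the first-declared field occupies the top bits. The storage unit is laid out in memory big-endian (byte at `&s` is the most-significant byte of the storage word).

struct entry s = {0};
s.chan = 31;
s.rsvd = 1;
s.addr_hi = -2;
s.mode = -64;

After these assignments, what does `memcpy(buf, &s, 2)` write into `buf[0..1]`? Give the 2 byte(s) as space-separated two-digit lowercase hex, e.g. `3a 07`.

chan:6 = 31 → 0x1f << 10 → word 0x7c00
rsvd:1 = 1 → 0x1 << 9 → word 0x7e00
addr_hi:2 = -2 → 0x2 << 7 → word 0x7f00
mode:7 = -64 → 0x40 << 0 → word 0x7f40
word = 0x7f40 → big-endian bytes:
  [0]=0x7f  [1]=0x40

7f 40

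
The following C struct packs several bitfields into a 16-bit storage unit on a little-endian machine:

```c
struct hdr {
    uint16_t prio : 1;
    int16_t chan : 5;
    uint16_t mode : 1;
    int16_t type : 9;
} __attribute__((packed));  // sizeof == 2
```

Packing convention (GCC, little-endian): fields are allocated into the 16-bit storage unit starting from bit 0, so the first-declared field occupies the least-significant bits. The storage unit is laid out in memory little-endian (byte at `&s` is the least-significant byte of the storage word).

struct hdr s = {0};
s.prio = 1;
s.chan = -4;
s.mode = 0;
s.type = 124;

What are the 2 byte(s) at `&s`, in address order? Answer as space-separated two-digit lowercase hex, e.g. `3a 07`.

39 3e

[0+:1] prio=1 & 0x1 = 0x1; word=0x0001
[1+:5] chan=-4 & 0x1f = 0x1c; word=0x0039
[6+:1] mode=0 & 0x1 = 0x0; word=0x0039
[7+:9] type=124 & 0x1ff = 0x7c; word=0x3e39
word = 0x3e39 → little-endian bytes:
  [0]=0x39  [1]=0x3e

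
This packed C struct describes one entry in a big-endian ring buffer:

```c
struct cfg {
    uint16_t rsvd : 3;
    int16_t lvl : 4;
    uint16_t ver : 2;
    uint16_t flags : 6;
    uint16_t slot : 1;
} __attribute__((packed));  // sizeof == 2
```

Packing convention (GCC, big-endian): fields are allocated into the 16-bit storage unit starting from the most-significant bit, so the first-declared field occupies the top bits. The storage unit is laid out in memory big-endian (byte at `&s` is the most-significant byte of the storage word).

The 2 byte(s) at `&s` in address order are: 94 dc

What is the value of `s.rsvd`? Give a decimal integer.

[0]=0x94 [1]=0xdc (big-endian) → word 0x94dc
rsvd:3 @ bit 13 → (0x94dc>>13)&0x7 = 0x4  ←
lvl:4 @ bit 9 → (0x94dc>>9)&0xf = 0xa
ver:2 @ bit 7 → (0x94dc>>7)&0x3 = 0x1
flags:6 @ bit 1 → (0x94dc>>1)&0x3f = 0x2e
slot:1 @ bit 0 → (0x94dc>>0)&0x1 = 0x0

4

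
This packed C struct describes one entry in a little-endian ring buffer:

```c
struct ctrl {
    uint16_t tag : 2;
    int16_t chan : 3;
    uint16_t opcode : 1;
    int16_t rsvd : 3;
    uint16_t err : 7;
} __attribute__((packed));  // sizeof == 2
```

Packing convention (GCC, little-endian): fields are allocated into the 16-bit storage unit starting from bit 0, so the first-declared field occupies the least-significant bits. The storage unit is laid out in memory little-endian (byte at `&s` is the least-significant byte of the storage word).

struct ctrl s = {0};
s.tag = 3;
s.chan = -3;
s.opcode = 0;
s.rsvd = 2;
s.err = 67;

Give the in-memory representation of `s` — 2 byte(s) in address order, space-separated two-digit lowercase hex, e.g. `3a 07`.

[0+:2] tag=3 & 0x3 = 0x3; word=0x0003
[2+:3] chan=-3 & 0x7 = 0x5; word=0x0017
[5+:1] opcode=0 & 0x1 = 0x0; word=0x0017
[6+:3] rsvd=2 & 0x7 = 0x2; word=0x0097
[9+:7] err=67 & 0x7f = 0x43; word=0x8697
word = 0x8697 → little-endian bytes:
  [0]=0x97  [1]=0x86

97 86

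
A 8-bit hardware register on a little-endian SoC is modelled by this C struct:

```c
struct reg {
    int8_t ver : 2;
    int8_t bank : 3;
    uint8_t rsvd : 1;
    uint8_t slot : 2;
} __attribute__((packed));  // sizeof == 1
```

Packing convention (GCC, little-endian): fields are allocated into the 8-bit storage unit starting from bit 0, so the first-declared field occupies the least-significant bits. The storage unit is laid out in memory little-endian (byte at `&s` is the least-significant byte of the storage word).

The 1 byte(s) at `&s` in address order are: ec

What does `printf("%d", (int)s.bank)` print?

3

[0]=0xec (little-endian) → word 0xec
ver [0+:2] = (word>>0) & 0x3 = 0
bank [2+:3] = (word>>2) & 0x7 = 3  ←
rsvd [5+:1] = (word>>5) & 0x1 = 1
slot [6+:2] = (word>>6) & 0x3 = 3
bank signed 3b, MSB=0: value = 3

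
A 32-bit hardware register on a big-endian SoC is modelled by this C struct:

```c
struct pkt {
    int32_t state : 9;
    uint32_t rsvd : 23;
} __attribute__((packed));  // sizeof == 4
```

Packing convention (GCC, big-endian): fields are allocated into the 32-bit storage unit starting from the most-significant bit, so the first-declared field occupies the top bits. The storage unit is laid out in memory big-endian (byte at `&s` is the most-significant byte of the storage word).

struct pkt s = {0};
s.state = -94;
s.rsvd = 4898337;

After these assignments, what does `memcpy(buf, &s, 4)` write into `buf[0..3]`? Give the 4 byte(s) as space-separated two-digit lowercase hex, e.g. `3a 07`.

state:9 = -94 → 0x1a2 << 23 → word 0xd1000000
rsvd:23 = 4898337 → 0x4abe21 << 0 → word 0xd14abe21
word = 0xd14abe21 → big-endian bytes:
  [0]=0xd1  [1]=0x4a  [2]=0xbe  [3]=0x21

d1 4a be 21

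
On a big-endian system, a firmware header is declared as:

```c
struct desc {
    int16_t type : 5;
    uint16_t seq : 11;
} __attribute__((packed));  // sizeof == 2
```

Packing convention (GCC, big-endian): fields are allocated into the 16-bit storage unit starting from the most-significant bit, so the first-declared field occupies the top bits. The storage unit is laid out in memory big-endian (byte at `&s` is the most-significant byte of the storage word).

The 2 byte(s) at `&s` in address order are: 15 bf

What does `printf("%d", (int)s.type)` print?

[0]=0x15 [1]=0xbf (big-endian) → word 0x15bf
type [11+:5] = (word>>11) & 0x1f = 2  ←
seq [0+:11] = (word>>0) & 0x7ff = 1471
type signed 5b, MSB=0: value = 2

2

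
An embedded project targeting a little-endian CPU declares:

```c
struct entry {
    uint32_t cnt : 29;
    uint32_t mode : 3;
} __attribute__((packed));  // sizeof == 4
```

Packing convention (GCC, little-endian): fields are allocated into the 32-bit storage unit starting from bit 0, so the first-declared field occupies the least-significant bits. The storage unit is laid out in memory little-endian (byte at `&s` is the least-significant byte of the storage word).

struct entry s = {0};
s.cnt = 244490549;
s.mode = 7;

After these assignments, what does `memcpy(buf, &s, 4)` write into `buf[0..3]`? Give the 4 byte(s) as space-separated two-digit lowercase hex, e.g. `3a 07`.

35 a1 92 ee

cnt (29b) val=244490549 bits=0xe92a135 at bit 0: 0x0e92a135
mode (3b) val=7 bits=0x7 at bit 29: 0xee92a135
word = 0xee92a135 → little-endian bytes:
  [0]=0x35  [1]=0xa1  [2]=0x92  [3]=0xee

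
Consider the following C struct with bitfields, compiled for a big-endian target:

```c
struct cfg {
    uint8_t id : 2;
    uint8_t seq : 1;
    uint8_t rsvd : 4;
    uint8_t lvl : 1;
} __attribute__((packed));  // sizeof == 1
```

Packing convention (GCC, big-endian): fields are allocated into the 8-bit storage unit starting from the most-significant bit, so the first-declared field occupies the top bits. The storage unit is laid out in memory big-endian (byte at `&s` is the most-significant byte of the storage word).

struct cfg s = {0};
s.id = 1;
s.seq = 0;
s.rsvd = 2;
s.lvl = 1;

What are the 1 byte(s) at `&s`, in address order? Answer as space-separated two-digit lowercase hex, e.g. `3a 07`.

45

[6+:2] id=1 & 0x3 = 0x1; word=0x40
[5+:1] seq=0 & 0x1 = 0x0; word=0x40
[1+:4] rsvd=2 & 0xf = 0x2; word=0x44
[0+:1] lvl=1 & 0x1 = 0x1; word=0x45
word = 0x45 → big-endian bytes:
  [0]=0x45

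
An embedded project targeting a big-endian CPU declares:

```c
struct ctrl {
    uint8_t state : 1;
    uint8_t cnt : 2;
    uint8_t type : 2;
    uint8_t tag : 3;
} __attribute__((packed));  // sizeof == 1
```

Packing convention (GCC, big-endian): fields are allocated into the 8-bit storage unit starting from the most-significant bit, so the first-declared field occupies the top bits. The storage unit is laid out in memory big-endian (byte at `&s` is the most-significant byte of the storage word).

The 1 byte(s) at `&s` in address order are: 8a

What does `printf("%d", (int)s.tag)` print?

2

[0]=0x8a (big-endian) → word 0x8a
state:1 @ bit 7 → (0x8a>>7)&0x1 = 0x1
cnt:2 @ bit 5 → (0x8a>>5)&0x3 = 0x0
type:2 @ bit 3 → (0x8a>>3)&0x3 = 0x1
tag:3 @ bit 0 → (0x8a>>0)&0x7 = 0x2  ←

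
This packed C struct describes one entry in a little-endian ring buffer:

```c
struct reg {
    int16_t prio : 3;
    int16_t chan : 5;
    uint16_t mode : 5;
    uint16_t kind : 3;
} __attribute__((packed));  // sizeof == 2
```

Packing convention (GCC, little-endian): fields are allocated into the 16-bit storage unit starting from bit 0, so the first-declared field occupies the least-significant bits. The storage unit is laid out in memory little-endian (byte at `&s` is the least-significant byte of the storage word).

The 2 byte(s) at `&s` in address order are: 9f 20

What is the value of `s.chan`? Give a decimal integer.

[0]=0x9f [1]=0x20 (little-endian) → word 0x209f
prio:3 @ bit 0 → (0x209f>>0)&0x7 = 0x7
chan:5 @ bit 3 → (0x209f>>3)&0x1f = 0x13  ←
mode:5 @ bit 8 → (0x209f>>8)&0x1f = 0x0
kind:3 @ bit 13 → (0x209f>>13)&0x7 = 0x1
chan signed 5b, MSB=1: 19 - 32 = -13

-13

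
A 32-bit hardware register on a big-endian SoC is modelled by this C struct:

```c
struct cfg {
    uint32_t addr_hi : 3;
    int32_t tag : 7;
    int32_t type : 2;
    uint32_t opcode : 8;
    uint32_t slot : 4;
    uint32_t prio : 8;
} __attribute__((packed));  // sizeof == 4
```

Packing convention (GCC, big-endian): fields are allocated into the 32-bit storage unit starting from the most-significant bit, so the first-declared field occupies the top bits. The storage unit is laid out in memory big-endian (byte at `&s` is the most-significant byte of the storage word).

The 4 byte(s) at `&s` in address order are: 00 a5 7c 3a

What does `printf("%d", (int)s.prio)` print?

[0]=0x00 [1]=0xa5 [2]=0x7c [3]=0x3a (big-endian) → word 0x00a57c3a
addr_hi:3 @ bit 29 → (0x00a57c3a>>29)&0x7 = 0x0
tag:7 @ bit 22 → (0x00a57c3a>>22)&0x7f = 0x2
type:2 @ bit 20 → (0x00a57c3a>>20)&0x3 = 0x2
opcode:8 @ bit 12 → (0x00a57c3a>>12)&0xff = 0x57
slot:4 @ bit 8 → (0x00a57c3a>>8)&0xf = 0xc
prio:8 @ bit 0 → (0x00a57c3a>>0)&0xff = 0x3a  ←

58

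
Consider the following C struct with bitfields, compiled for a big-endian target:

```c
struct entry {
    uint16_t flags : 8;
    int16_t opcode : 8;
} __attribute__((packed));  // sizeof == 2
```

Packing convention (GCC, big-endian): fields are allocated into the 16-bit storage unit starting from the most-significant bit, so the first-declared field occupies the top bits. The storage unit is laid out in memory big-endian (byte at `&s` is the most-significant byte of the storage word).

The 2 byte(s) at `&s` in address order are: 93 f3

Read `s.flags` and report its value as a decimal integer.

147

[0]=0x93 [1]=0xf3 (big-endian) → word 0x93f3
flags:8 @ bit 8 → (0x93f3>>8)&0xff = 0x93  ←
opcode:8 @ bit 0 → (0x93f3>>0)&0xff = 0xf3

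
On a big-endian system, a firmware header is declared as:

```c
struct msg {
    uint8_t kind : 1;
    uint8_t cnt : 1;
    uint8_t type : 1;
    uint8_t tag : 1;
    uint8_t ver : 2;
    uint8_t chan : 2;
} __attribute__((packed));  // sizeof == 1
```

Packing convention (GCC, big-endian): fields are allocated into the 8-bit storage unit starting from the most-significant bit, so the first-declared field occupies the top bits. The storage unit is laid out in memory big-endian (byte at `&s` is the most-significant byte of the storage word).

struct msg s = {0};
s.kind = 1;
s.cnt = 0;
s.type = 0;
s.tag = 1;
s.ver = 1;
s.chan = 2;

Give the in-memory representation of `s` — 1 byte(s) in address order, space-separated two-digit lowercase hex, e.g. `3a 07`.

96

kind (1b) val=1 bits=0x1 at bit 7: 0x80
cnt (1b) val=0 bits=0x0 at bit 6: 0x80
type (1b) val=0 bits=0x0 at bit 5: 0x80
tag (1b) val=1 bits=0x1 at bit 4: 0x90
ver (2b) val=1 bits=0x1 at bit 2: 0x94
chan (2b) val=2 bits=0x2 at bit 0: 0x96
word = 0x96 → big-endian bytes:
  [0]=0x96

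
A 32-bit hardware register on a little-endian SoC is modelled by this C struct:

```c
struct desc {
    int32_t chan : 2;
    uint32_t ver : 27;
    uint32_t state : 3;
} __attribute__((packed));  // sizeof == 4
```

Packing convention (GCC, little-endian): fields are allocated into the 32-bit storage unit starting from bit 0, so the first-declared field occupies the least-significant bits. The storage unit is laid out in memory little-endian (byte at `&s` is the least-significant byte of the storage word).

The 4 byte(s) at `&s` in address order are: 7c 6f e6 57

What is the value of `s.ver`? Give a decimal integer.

100244447

[0]=0x7c [1]=0x6f [2]=0xe6 [3]=0x57 (little-endian) → word 0x57e66f7c
chan [0+:2] = (word>>0) & 0x3 = 0
ver [2+:27] = (word>>2) & 0x7ffffff = 100244447  ←
state [29+:3] = (word>>29) & 0x7 = 2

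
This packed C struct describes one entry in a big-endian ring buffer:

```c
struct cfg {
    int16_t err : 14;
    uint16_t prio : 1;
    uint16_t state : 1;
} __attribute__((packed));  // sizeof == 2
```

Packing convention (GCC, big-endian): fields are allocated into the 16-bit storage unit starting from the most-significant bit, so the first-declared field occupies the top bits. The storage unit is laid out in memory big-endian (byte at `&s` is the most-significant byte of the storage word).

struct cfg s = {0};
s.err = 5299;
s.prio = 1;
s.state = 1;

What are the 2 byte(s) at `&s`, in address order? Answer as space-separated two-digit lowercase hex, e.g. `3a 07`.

52 cf

err (14b) val=5299 bits=0x14b3 at bit 2: 0x52cc
prio (1b) val=1 bits=0x1 at bit 1: 0x52ce
state (1b) val=1 bits=0x1 at bit 0: 0x52cf
word = 0x52cf → big-endian bytes:
  [0]=0x52  [1]=0xcf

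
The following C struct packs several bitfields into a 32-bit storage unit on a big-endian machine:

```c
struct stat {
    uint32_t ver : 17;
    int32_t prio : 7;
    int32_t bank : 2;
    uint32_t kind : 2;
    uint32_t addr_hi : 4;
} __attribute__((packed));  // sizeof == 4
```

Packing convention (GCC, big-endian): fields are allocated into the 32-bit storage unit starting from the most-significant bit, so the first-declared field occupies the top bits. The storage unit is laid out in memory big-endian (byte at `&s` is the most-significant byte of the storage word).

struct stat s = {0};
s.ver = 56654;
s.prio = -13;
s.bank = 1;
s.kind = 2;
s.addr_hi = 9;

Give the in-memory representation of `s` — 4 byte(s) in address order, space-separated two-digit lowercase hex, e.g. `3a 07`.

ver:17 = 56654 → 0xdd4e << 15 → word 0x6ea70000
prio:7 = -13 → 0x73 << 8 → word 0x6ea77300
bank:2 = 1 → 0x1 << 6 → word 0x6ea77340
kind:2 = 2 → 0x2 << 4 → word 0x6ea77360
addr_hi:4 = 9 → 0x9 << 0 → word 0x6ea77369
word = 0x6ea77369 → big-endian bytes:
  [0]=0x6e  [1]=0xa7  [2]=0x73  [3]=0x69

6e a7 73 69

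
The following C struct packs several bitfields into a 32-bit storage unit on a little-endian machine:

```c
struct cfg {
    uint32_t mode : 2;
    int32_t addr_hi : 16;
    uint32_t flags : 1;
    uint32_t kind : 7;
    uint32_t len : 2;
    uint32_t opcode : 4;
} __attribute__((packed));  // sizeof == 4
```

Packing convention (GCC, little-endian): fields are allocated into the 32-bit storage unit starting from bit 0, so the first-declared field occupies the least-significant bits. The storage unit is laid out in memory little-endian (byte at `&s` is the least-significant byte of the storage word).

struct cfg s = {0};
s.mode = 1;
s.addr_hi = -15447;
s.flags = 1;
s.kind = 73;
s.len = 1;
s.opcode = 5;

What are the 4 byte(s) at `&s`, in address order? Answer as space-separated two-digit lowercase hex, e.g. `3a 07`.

a5 0e 4f 56

[0+:2] mode=1 & 0x3 = 0x1; word=0x00000001
[2+:16] addr_hi=-15447 & 0xffff = 0xc3a9; word=0x00030ea5
[18+:1] flags=1 & 0x1 = 0x1; word=0x00070ea5
[19+:7] kind=73 & 0x7f = 0x49; word=0x024f0ea5
[26+:2] len=1 & 0x3 = 0x1; word=0x064f0ea5
[28+:4] opcode=5 & 0xf = 0x5; word=0x564f0ea5
word = 0x564f0ea5 → little-endian bytes:
  [0]=0xa5  [1]=0x0e  [2]=0x4f  [3]=0x56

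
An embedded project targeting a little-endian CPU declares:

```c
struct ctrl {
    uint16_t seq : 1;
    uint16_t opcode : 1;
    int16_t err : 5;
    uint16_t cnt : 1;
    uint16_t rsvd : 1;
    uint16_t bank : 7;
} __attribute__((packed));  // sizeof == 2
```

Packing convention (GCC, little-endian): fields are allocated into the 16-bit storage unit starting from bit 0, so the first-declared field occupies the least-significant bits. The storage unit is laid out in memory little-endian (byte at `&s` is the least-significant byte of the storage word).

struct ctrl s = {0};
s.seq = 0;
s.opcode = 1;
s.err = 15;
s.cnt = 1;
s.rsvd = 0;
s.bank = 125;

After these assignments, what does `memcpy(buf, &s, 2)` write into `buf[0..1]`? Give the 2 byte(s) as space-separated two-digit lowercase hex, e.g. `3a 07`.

seq:1 = 0 → 0x0 << 0 → word 0x0000
opcode:1 = 1 → 0x1 << 1 → word 0x0002
err:5 = 15 → 0xf << 2 → word 0x003e
cnt:1 = 1 → 0x1 << 7 → word 0x00be
rsvd:1 = 0 → 0x0 << 8 → word 0x00be
bank:7 = 125 → 0x7d << 9 → word 0xfabe
word = 0xfabe → little-endian bytes:
  [0]=0xbe  [1]=0xfa

be fa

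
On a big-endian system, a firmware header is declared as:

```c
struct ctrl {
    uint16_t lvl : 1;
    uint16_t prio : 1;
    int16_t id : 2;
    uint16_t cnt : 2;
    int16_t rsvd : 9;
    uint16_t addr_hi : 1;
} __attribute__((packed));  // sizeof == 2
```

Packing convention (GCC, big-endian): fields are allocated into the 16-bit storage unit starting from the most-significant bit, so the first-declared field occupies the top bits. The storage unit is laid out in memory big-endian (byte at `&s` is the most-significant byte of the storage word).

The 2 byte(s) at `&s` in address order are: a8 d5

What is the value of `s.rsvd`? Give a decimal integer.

[0]=0xa8 [1]=0xd5 (big-endian) → word 0xa8d5
lvl:1 @ bit 15 → (0xa8d5>>15)&0x1 = 0x1
prio:1 @ bit 14 → (0xa8d5>>14)&0x1 = 0x0
id:2 @ bit 12 → (0xa8d5>>12)&0x3 = 0x2
cnt:2 @ bit 10 → (0xa8d5>>10)&0x3 = 0x2
rsvd:9 @ bit 1 → (0xa8d5>>1)&0x1ff = 0x6a  ←
addr_hi:1 @ bit 0 → (0xa8d5>>0)&0x1 = 0x1
rsvd signed 9b, MSB=0: value = 106

106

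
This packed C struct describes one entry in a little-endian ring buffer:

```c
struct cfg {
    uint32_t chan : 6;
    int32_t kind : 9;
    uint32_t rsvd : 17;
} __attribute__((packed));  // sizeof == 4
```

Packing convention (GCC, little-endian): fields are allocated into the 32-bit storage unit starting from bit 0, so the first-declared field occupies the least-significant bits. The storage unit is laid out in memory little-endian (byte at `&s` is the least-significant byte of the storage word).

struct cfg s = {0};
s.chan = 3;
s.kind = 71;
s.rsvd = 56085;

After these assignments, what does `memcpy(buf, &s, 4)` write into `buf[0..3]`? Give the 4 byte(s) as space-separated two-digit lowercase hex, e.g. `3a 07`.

c3 91 8a 6d

chan (6b) val=3 bits=0x3 at bit 0: 0x00000003
kind (9b) val=71 bits=0x47 at bit 6: 0x000011c3
rsvd (17b) val=56085 bits=0xdb15 at bit 15: 0x6d8a91c3
word = 0x6d8a91c3 → little-endian bytes:
  [0]=0xc3  [1]=0x91  [2]=0x8a  [3]=0x6d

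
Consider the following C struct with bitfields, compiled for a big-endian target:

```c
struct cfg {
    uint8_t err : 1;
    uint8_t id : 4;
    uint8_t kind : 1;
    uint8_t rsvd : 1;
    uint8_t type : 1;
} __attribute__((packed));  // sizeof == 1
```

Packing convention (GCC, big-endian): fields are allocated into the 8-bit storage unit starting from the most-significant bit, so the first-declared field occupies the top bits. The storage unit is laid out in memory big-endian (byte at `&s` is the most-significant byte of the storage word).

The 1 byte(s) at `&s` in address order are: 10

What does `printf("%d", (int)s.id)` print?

[0]=0x10 (big-endian) → word 0x10
err [7+:1] = (word>>7) & 0x1 = 0
id [3+:4] = (word>>3) & 0xf = 2  ←
kind [2+:1] = (word>>2) & 0x1 = 0
rsvd [1+:1] = (word>>1) & 0x1 = 0
type [0+:1] = (word>>0) & 0x1 = 0

2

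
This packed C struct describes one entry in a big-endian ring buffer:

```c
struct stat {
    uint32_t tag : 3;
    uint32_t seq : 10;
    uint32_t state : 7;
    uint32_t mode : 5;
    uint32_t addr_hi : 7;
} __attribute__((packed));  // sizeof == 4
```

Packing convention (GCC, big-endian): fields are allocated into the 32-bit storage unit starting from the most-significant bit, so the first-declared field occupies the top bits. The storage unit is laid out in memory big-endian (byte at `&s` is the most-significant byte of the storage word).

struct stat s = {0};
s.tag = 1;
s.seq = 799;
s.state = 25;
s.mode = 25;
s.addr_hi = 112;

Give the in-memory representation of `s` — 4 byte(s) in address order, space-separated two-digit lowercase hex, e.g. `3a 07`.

38 f9 9c f0

tag (3b) val=1 bits=0x1 at bit 29: 0x20000000
seq (10b) val=799 bits=0x31f at bit 19: 0x38f80000
state (7b) val=25 bits=0x19 at bit 12: 0x38f99000
mode (5b) val=25 bits=0x19 at bit 7: 0x38f99c80
addr_hi (7b) val=112 bits=0x70 at bit 0: 0x38f99cf0
word = 0x38f99cf0 → big-endian bytes:
  [0]=0x38  [1]=0xf9  [2]=0x9c  [3]=0xf0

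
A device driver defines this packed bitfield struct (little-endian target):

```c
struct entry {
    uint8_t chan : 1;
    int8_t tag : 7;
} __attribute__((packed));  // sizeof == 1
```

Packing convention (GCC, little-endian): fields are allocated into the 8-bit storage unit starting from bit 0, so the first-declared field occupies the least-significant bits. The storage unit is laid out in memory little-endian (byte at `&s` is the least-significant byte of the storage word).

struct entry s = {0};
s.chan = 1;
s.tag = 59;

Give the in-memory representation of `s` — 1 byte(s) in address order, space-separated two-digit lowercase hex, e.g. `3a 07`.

77

chan:1 = 1 → 0x1 << 0 → word 0x01
tag:7 = 59 → 0x3b << 1 → word 0x77
word = 0x77 → little-endian bytes:
  [0]=0x77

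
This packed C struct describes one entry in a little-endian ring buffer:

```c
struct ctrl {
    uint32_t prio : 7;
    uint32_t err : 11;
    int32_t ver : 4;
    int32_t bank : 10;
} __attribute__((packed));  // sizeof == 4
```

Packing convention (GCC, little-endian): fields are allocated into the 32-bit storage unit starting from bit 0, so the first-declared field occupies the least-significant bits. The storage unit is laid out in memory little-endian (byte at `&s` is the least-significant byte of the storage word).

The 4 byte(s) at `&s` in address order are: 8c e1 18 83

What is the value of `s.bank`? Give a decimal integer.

-500

[0]=0x8c [1]=0xe1 [2]=0x18 [3]=0x83 (little-endian) → word 0x8318e18c
prio:7 @ bit 0 → (0x8318e18c>>0)&0x7f = 0xc
err:11 @ bit 7 → (0x8318e18c>>7)&0x7ff = 0x1c3
ver:4 @ bit 18 → (0x8318e18c>>18)&0xf = 0x6
bank:10 @ bit 22 → (0x8318e18c>>22)&0x3ff = 0x20c  ←
bank signed 10b, MSB=1: 524 - 1024 = -500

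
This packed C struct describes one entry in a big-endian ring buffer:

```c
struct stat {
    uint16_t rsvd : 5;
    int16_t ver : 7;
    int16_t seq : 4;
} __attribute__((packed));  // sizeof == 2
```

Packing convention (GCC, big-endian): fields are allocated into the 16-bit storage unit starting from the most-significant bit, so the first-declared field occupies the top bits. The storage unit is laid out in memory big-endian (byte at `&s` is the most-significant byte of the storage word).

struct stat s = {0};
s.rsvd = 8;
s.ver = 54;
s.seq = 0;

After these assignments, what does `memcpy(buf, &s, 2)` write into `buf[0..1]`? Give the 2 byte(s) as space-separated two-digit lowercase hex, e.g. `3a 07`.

43 60

rsvd (5b) val=8 bits=0x8 at bit 11: 0x4000
ver (7b) val=54 bits=0x36 at bit 4: 0x4360
seq (4b) val=0 bits=0x0 at bit 0: 0x4360
word = 0x4360 → big-endian bytes:
  [0]=0x43  [1]=0x60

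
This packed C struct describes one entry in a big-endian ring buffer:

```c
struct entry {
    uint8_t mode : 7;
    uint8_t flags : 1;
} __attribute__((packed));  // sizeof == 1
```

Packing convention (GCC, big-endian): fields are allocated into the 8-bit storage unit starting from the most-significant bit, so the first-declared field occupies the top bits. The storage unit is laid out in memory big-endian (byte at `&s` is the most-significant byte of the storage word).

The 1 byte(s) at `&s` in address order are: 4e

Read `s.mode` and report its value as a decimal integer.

[0]=0x4e (big-endian) → word 0x4e
mode [1+:7] = (word>>1) & 0x7f = 39  ←
flags [0+:1] = (word>>0) & 0x1 = 0

39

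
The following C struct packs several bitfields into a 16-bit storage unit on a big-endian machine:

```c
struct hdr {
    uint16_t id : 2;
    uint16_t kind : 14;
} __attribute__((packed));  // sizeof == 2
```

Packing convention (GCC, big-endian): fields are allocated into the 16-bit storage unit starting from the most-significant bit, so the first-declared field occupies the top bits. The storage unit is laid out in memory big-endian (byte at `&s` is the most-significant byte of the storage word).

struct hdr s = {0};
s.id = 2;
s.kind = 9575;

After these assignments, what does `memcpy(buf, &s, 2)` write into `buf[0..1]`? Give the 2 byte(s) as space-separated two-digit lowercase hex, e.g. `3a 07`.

id:2 = 2 → 0x2 << 14 → word 0x8000
kind:14 = 9575 → 0x2567 << 0 → word 0xa567
word = 0xa567 → big-endian bytes:
  [0]=0xa5  [1]=0x67

a5 67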